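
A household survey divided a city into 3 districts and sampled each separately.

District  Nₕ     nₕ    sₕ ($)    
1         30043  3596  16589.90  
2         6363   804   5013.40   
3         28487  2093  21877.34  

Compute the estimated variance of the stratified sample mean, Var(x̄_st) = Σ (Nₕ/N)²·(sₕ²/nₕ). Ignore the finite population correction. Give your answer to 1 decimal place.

60772.3

N = 64893; Wₕ = Nₕ/N.
district 1: (30043/64893)²·16589.90²/3596 = 16404.3394
district 2: (6363/64893)²·5013.40²/804 = 300.5639
district 3: (28487/64893)²·21877.34²/2093 = 44067.4105
Sum = 60772.3138 → 60772.3.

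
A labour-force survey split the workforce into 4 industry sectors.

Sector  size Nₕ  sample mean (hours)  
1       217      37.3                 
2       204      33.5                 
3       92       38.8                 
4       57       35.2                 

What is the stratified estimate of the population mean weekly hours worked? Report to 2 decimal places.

x̄_st = (Σ Nₕx̄ₕ) / (Σ Nₕ) = (217·37.3 + 204·33.5 + 92·38.8 + 57·35.2) / 570
= 20504.1 / 570 = 35.9721... → 35.97.

35.97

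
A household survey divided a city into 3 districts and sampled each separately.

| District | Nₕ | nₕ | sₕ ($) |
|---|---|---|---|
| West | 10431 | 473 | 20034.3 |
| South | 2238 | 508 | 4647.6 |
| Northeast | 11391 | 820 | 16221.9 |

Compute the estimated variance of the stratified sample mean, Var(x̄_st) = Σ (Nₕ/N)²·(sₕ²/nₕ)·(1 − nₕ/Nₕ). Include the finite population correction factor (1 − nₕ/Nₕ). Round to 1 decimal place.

219301.1

N = 24060. Term for each stratum: Wₕ²sₕ²/nₕ·(1−nₕ/Nₕ).
Var(x̄_st) = 152262.8751 + 284.3863 + 66753.8419 = 219301.1034 → 219301.1.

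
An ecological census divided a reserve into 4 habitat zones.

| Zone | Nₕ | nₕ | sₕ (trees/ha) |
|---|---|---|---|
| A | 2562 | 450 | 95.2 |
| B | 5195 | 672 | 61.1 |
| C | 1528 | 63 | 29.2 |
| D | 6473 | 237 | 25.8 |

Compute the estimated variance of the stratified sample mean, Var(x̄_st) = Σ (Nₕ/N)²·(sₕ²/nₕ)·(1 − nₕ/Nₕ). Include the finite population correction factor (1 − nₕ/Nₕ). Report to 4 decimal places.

1.5431

N = 15758. Term for each stratum: Wₕ²sₕ²/nₕ·(1−nₕ/Nₕ).
Var(x̄_st) = 0.4388663 + 0.5256820 + 0.1220068 + 0.4565629 = 1.5431179 → 1.5431.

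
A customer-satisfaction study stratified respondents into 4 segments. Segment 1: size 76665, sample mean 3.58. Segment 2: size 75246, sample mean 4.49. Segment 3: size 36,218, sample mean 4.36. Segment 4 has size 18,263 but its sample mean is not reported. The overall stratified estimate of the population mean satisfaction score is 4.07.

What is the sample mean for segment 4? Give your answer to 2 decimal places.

N = 76665 + 75246 + 36218 + 18263 = 206392.
Overall total = μ·N = 4.07·206392 = 840015.44.
Subtract the known strata: 76665·3.58 + 75246·4.49 + 36218·4.36 = 770225.72.
Remaining total for segment 4: 840015.44 − 770225.72 = 69789.72.
Divide by its size: 69789.72 / 18263 = 3.8214... → 3.82.

3.82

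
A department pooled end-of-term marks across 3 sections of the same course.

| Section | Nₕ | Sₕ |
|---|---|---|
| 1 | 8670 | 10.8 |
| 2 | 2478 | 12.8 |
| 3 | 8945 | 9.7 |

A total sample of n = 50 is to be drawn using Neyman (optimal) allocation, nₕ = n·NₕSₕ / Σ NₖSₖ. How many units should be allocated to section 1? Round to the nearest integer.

22

Σ NₕSₕ = 8670·10.8 + 2478·12.8 + 8945·9.7 = 212120.9.
Share for 1: 93636/212120.9 = 0.44143.
n_1 = 50 × 0.44143 = 22.071... → 22.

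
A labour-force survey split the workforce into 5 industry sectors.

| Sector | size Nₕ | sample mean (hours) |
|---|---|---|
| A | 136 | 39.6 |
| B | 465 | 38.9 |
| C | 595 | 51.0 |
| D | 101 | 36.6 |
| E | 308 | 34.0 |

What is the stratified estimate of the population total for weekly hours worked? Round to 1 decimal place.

Estimate total by summing Nₕ·x̄ₕ over strata.
136·39.6 + 465·38.9 + 595·51.0 + 101·36.6 + 308·34.0 = 5385.6 + 18088.5 + 30345 + 3696.6 + 10472 = 67987.7.

67987.7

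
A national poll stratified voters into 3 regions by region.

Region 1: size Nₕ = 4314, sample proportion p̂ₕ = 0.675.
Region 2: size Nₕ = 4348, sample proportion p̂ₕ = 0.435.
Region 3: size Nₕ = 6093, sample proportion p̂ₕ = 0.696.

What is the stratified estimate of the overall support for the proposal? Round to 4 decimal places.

0.6129

N = 4314 + 4348 + 6093 = 14755.
Overall proportion = Σ (Nₕ/N)·p̂ₕ.
Σ Nₕp̂ₕ = 2911.95 + 1891.38 + 4240.728 = 9044.058.
9044.058 / 14755 = 0.612949... → 0.6129.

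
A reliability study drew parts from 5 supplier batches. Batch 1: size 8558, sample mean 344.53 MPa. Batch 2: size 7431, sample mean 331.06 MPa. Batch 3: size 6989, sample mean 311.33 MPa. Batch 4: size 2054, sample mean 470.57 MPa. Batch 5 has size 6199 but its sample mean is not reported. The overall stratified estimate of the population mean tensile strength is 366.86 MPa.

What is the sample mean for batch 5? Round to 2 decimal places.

468.85

N = 8558 + 7431 + 6989 + 2054 + 6199 = 31231.
Overall total = μ·N = 366.86·31231 = 11457404.66.
Subtract the known strata: 8558·344.53 + 7431·331.06 + 6989·311.33 + 2054·470.57 = 8551030.75.
Remaining total for batch 5: 11457404.66 − 8551030.75 = 2906373.91.
Divide by its size: 2906373.91 / 6199 = 468.8456... → 468.85.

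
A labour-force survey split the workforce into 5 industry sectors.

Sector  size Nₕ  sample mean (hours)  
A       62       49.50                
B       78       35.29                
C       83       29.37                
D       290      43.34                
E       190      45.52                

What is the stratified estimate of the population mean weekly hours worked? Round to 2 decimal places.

N = 703; weights Wₕ = Nₕ/N = (0.0882, 0.1110, 0.1181, 0.4125, 0.2703).
x̄_st = Σ Wₕ·x̄ₕ = 0.0882·49.50 + 0.1110·35.29 + 0.1181·29.37 + 0.4125·43.34 + 0.2703·45.52 ≈ 41.9299...
→ 41.93.

41.93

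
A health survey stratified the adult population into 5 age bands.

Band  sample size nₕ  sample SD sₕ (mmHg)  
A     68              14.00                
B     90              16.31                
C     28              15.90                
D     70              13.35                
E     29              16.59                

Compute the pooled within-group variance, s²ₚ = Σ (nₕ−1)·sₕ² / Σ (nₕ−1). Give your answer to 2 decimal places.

227.28

A: (68−1)·14.00² = 67·196 = 13132
B: (90−1)·16.31² = 89·266.0161 = 23675.4329
C: (28−1)·15.90² = 27·252.81 = 6825.87
D: (70−1)·13.35² = 69·178.2225 = 12297.3525
E: (29−1)·16.59² = 28·275.2281 = 7706.3868
Numerator = 63637.0422; denominator = Σ(nₕ−1) = 280.
s²ₚ = 63637.0422/280 = 227.2752... → 227.28.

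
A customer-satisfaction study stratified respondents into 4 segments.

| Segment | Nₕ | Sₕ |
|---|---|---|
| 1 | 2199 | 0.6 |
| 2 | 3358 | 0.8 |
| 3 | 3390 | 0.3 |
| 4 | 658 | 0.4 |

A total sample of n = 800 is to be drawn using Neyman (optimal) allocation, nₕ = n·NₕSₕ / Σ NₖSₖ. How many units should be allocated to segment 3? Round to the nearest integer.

154

1: NₕSₕ = 2199·0.6 = 1319.4
2: NₕSₕ = 3358·0.8 = 2686.4
3: NₕSₕ = 3390·0.3 = 1017
4: NₕSₕ = 658·0.4 = 263.2
Σ NₕSₕ = 5286.
n_3 = 800·1017/5286 = 153.916... → 154.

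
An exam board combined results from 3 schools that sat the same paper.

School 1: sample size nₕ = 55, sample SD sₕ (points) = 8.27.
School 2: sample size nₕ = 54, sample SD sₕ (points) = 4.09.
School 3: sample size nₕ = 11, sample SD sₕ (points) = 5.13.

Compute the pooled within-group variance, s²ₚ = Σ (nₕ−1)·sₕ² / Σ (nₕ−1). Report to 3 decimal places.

Degrees of freedom: 54 + 53 + 10 = 117.
Σ(nₕ−1)sₕ² = 54·68.3929 + 53·16.7281 + 10·26.3169 = 4842.9749.
s²ₚ = 4842.9749 / 117 = 41.39295... → 41.393.

41.393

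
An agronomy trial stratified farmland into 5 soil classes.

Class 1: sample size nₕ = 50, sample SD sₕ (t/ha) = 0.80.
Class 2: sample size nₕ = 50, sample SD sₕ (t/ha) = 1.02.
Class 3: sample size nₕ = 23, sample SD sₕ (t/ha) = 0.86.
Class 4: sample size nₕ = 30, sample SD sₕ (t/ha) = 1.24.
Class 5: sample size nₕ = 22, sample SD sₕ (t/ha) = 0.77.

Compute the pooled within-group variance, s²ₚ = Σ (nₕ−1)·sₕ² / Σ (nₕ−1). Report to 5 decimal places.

0.91560

Degrees of freedom: 49 + 49 + 22 + 29 + 21 = 170.
Σ(nₕ−1)sₕ² = 49·0.64 + 49·1.0404 + 22·0.7396 + 29·1.5376 + 21·0.5929 = 155.6521.
s²ₚ = 155.6521 / 170 = 0.9156006... → 0.91560.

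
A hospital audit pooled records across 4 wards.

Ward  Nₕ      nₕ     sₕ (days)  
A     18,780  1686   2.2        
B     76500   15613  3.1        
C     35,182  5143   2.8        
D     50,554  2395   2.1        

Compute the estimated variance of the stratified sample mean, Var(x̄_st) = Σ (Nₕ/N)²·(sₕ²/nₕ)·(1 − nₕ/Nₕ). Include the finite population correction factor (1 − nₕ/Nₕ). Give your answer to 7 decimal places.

N = 181016; Wₕ = Nₕ/N.
ward A: (18780/181016)²·2.2²/1686·(1 − 1686/18780) = 0.0000281250
ward B: (76500/181016)²·3.1²/15613·(1 − 15613/76500) = 0.0000874962
ward C: (35182/181016)²·2.8²/5143·(1 − 5143/35182) = 0.0000491668
ward D: (50554/181016)²·2.1²/2395·(1 − 2395/50554) = 0.0001368145
Sum = 0.0003016025 → 0.0003016.

0.0003016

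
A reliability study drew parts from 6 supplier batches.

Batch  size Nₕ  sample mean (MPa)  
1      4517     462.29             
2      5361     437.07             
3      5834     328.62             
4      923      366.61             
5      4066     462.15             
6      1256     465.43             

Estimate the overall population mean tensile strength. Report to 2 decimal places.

416.75

N = 21957; weights Wₕ = Nₕ/N = (0.2057, 0.2442, 0.2657, 0.0420, 0.1852, 0.0572).
x̄_st = Σ Wₕ·x̄ₕ = 0.2057·462.29 + 0.2442·437.07 + 0.2657·328.62 + 0.0420·366.61 + 0.1852·462.15 + 0.0572·465.43 ≈ 416.7477...
→ 416.75.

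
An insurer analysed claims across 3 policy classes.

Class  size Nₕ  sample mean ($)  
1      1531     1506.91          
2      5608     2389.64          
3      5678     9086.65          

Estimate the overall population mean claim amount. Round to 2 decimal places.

N = 12817; weights Wₕ = Nₕ/N = (0.1195, 0.4375, 0.4430).
x̄_st = Σ Wₕ·x̄ₕ = 0.1195·1506.91 + 0.4375·2389.64 + 0.4430·9086.65 ≈ 5251.0087...
→ 5251.01.

5251.01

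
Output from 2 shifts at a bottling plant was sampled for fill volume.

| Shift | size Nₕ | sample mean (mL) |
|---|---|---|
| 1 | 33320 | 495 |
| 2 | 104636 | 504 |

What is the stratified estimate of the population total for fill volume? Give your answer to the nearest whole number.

69229944

Estimate total by summing Nₕ·x̄ₕ over strata.
33320·495 + 104636·504 = 16493400 + 52736544 = 69229944.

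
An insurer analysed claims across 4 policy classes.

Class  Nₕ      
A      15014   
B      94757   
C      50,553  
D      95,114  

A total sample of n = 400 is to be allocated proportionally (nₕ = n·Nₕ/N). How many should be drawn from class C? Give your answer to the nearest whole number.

Share of class C = 50553/255438 = 0.19791.
Allocate 400 × 0.19791 = 79.163... → 79.

79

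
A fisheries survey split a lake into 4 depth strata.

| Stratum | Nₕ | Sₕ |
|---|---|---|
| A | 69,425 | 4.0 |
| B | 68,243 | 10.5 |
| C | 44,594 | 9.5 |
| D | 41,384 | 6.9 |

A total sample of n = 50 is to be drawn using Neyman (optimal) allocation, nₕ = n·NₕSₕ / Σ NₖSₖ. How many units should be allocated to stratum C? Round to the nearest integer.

12

Σ NₕSₕ = 69425·4.0 + 68243·10.5 + 44594·9.5 + 41384·6.9 = 1703444.1.
Share for C: 423643/1703444.1 = 0.24870.
n_C = 50 × 0.24870 = 12.435... → 12.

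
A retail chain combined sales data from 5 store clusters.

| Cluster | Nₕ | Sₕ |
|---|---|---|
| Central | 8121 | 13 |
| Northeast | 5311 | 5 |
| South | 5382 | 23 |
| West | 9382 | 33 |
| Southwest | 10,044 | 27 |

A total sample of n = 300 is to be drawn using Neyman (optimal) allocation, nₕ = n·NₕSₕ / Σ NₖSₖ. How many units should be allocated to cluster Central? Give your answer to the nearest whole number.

38

Central: NₕSₕ = 8121·13 = 105573
Northeast: NₕSₕ = 5311·5 = 26555
South: NₕSₕ = 5382·23 = 123786
West: NₕSₕ = 9382·33 = 309606
Southwest: NₕSₕ = 10044·27 = 271188
Σ NₕSₕ = 836708.
n_Central = 300·105573/836708 = 37.853... → 38.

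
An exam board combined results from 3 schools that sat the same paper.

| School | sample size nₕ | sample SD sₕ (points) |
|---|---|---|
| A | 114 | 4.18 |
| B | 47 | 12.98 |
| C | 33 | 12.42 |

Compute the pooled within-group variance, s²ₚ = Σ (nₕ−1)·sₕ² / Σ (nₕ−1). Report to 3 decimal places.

76.758

Degrees of freedom: 113 + 46 + 32 = 191.
Σ(nₕ−1)sₕ² = 113·17.4724 + 46·168.4804 + 32·154.2564 = 14660.6844.
s²ₚ = 14660.6844 / 191 = 76.75751... → 76.758.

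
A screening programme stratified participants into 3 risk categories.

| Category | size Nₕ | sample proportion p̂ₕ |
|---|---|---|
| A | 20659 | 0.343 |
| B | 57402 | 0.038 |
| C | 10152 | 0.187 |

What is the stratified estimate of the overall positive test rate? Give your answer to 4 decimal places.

0.1266

N = 20659 + 57402 + 10152 = 88213.
Overall proportion = Σ (Nₕ/N)·p̂ₕ.
Σ Nₕp̂ₕ = 7086.037 + 2181.276 + 1898.424 = 11165.737.
11165.737 / 88213 = 0.126577... → 0.1266.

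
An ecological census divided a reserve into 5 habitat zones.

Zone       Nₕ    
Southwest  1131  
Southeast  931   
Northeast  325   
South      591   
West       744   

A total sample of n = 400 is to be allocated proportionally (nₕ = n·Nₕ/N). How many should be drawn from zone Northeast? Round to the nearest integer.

35

N = 1131 + 931 + 325 + 591 + 744 = 3722.
n_Northeast = 400·325/3722 = 34.927... → 35.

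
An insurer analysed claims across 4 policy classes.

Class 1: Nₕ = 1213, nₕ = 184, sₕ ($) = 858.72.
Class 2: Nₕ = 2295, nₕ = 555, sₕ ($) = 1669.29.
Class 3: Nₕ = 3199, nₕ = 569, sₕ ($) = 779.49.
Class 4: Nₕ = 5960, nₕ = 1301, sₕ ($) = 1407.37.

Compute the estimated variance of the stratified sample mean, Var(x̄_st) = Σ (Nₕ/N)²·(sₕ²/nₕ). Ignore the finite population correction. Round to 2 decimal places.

606.71

N = 12667. Term for each stratum: Wₕ²sₕ²/nₕ.
Var(x̄_st) = 36.75017 + 164.81185 + 68.10669 + 337.04218 = 606.71090 → 606.71.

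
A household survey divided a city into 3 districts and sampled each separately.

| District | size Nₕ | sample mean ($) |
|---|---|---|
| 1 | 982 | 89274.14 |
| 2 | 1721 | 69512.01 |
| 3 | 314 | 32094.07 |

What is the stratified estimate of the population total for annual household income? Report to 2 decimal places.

217374912.67

1: 982·89274.14 = 87667205.48
2: 1721·69512.01 = 119630169.21
3: 314·32094.07 = 10077537.98
τ̂ = Σ Nₕx̄ₕ = 217374912.67.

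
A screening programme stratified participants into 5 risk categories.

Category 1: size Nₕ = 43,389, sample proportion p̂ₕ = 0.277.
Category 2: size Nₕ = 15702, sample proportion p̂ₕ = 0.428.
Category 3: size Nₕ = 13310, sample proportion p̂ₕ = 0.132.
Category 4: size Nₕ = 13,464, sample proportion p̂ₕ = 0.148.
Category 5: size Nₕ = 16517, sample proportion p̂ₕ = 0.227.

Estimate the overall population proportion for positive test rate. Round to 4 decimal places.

Wₕ = Nₕ/N with N = 102382: 0.4238, 0.1534, 0.1300, 0.1315, 0.1613.
p̂_st = 0.4238·0.277 + 0.1534·0.428 + 0.1300·0.132 + 0.1315·0.148 + 0.1613·0.227 ≈ 0.256277... → 0.2563.

0.2563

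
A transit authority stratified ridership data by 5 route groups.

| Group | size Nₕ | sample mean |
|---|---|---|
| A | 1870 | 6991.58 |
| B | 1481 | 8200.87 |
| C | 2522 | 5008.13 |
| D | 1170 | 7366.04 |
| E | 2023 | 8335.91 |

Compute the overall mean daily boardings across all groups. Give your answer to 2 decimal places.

6985.67

N = 9066; weights Wₕ = Nₕ/N = (0.2063, 0.1634, 0.2782, 0.1291, 0.2231).
x̄_st = Σ Wₕ·x̄ₕ = 0.2063·6991.58 + 0.1634·8200.87 + 0.2782·5008.13 + 0.1291·7366.04 + 0.2231·8335.91 ≈ 6985.6673...
→ 6985.67.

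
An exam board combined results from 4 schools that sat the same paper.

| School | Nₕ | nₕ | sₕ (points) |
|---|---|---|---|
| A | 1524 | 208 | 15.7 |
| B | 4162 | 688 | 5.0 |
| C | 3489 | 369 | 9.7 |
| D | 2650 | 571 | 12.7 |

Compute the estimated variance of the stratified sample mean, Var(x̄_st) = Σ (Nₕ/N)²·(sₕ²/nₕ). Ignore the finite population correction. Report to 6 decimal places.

0.060569

N = 11825; Wₕ = Nₕ/N.
school A: (1524/11825)²·15.7²/208 = 0.019683558
school B: (4162/11825)²·5.0²/688 = 0.004501460
school C: (3489/11825)²·9.7²/369 = 0.022198148
school D: (2650/11825)²·12.7²/571 = 0.014186027
Sum = 0.060569193 → 0.060569.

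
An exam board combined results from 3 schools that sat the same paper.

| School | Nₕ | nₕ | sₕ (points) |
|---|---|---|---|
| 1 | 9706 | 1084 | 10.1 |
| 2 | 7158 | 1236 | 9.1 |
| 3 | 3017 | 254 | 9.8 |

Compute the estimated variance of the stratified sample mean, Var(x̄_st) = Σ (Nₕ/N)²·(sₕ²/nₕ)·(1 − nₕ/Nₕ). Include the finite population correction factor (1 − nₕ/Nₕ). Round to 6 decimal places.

N = 19881; Wₕ = Nₕ/N.
school 1: (9706/19881)²·10.1²/1084·(1 − 1084/9706) = 0.019924403
school 2: (7158/19881)²·9.1²/1236·(1 − 1236/7158) = 0.007185351
school 3: (3017/19881)²·9.8²/254·(1 − 254/3017) = 0.007974403
Sum = 0.035084157 → 0.035084.

0.035084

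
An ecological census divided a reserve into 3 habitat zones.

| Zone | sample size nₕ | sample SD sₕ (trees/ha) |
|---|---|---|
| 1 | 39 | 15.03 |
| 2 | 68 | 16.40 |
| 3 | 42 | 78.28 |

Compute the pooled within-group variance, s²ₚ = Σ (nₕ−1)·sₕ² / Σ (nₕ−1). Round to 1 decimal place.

1903.0

Degrees of freedom: 38 + 67 + 41 = 146.
Σ(nₕ−1)sₕ² = 38·225.9009 + 67·268.96 + 41·6127.7584 = 277842.6486.
s²ₚ = 277842.6486 / 146 = 1903.032... → 1903.0.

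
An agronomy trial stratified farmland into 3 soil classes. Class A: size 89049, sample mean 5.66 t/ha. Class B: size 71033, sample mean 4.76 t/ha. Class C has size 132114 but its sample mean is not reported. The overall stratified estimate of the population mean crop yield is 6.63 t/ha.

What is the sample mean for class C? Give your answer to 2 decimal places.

8.29

N = 89049 + 71033 + 132114 = 292196.
Overall total = μ·N = 6.63·292196 = 1937259.48.
Subtract the known strata: 89049·5.66 + 71033·4.76 = 842134.42.
Remaining total for class C: 1937259.48 − 842134.42 = 1095125.06.
Divide by its size: 1095125.06 / 132114 = 8.2892... → 8.29.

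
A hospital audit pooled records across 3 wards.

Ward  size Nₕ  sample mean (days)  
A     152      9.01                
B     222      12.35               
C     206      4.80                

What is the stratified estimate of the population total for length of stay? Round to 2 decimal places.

5100.02

A: 152·9.01 = 1369.52
B: 222·12.35 = 2741.7
C: 206·4.80 = 988.8
τ̂ = Σ Nₕx̄ₕ = 5100.02.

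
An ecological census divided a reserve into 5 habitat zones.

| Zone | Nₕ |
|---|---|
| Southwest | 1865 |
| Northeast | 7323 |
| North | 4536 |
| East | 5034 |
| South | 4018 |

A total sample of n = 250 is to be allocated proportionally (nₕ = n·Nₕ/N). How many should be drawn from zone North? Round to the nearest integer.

50

Share of zone North = 4536/22776 = 0.19916.
Allocate 250 × 0.19916 = 49.789... → 50.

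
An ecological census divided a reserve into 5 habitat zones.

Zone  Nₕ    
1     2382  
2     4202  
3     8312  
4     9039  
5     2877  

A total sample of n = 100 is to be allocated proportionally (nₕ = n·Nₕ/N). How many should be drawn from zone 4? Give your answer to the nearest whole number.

34

Share of zone 4 = 9039/26812 = 0.33713.
Allocate 100 × 0.33713 = 33.713... → 34.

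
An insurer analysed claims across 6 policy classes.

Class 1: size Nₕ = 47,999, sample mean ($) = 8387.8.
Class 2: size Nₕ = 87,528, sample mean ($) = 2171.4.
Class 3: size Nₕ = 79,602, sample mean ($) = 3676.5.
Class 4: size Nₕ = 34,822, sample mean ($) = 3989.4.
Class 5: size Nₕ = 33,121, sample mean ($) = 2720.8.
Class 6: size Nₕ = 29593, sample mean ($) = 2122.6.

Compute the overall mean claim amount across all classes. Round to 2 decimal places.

x̄_st = (Σ Nₕx̄ₕ) / (Σ Nₕ) = (47999·8387.8 + 87528·2171.4 + 79602·3676.5 + 34822·3989.4 + 33121·2720.8 + 29593·2122.6) / 312665
= 1177169669.8 / 312665 = 3764.9550... → 3764.96.

3764.96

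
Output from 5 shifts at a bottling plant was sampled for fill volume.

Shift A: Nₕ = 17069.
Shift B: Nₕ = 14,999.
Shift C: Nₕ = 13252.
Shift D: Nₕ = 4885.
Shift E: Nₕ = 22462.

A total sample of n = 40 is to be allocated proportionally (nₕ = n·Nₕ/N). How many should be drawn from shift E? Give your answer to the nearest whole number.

Share of shift E = 22462/72667 = 0.30911.
Allocate 40 × 0.30911 = 12.364... → 12.

12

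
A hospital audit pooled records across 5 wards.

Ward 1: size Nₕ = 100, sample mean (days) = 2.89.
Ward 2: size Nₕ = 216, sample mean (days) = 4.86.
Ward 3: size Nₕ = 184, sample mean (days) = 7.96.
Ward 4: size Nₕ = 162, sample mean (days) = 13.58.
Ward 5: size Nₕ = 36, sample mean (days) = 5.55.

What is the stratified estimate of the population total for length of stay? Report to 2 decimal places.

Population total = Σ Nₕ·x̄ₕ (each stratum's size times its mean).
100·2.89 + 216·4.86 + 184·7.96 + 162·13.58 + 36·5.55 = 289 + 1049.76 + 1464.64 + 2199.96 + 199.8 = 5203.16.

5203.16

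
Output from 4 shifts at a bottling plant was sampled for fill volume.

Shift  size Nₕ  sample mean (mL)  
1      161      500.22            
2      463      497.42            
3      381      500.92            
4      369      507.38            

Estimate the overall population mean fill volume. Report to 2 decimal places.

501.39

N = 1374; weights Wₕ = Nₕ/N = (0.1172, 0.3370, 0.2773, 0.2686).
x̄_st = Σ Wₕ·x̄ₕ = 0.1172·500.22 + 0.3370·497.42 + 0.2773·500.92 + 0.2686·507.38 ≈ 501.3935...
→ 501.39.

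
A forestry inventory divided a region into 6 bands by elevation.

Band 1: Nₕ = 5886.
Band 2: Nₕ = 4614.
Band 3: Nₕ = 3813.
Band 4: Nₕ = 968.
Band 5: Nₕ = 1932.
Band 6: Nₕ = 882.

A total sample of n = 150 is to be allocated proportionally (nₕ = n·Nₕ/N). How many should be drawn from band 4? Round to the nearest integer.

8

Share of band 4 = 968/18095 = 0.05350.
Allocate 150 × 0.05350 = 8.024... → 8.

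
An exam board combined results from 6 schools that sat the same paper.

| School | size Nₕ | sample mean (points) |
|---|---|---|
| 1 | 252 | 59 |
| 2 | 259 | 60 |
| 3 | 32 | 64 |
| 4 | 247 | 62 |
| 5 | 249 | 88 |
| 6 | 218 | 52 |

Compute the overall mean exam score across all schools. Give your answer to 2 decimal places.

N = 1257; weights Wₕ = Nₕ/N = (0.2005, 0.2060, 0.0255, 0.1965, 0.1981, 0.1734).
x̄_st = Σ Wₕ·x̄ₕ = 0.2005·59 + 0.2060·60 + 0.0255·64 + 0.1965·62 + 0.1981·88 + 0.1734·52 ≈ 64.4535...
→ 64.45.

64.45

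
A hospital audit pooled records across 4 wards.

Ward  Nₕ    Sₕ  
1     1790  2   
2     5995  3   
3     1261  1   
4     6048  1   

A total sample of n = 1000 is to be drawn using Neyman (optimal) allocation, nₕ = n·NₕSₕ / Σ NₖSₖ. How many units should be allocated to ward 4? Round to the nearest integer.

1: NₕSₕ = 1790·2 = 3580
2: NₕSₕ = 5995·3 = 17985
3: NₕSₕ = 1261·1 = 1261
4: NₕSₕ = 6048·1 = 6048
Σ NₕSₕ = 28874.
n_4 = 1000·6048/28874 = 209.462... → 209.

209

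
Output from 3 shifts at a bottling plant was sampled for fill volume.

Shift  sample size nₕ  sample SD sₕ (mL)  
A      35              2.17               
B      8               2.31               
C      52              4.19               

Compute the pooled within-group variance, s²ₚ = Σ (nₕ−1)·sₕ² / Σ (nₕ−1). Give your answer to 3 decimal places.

Degrees of freedom: 34 + 7 + 51 = 92.
Σ(nₕ−1)sₕ² = 34·4.7089 + 7·5.3361 + 51·17.5561 = 1092.8164.
s²ₚ = 1092.8164 / 92 = 11.87844... → 11.878.

11.878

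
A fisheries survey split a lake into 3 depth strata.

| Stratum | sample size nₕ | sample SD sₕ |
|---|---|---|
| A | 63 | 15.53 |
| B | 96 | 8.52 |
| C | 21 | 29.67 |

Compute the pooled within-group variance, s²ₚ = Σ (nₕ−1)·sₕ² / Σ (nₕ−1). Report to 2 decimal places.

222.91

A: (63−1)·15.53² = 62·241.1809 = 14953.2158
B: (96−1)·8.52² = 95·72.5904 = 6896.088
C: (21−1)·29.67² = 20·880.3089 = 17606.178
Numerator = 39455.4818; denominator = Σ(nₕ−1) = 177.
s²ₚ = 39455.4818/177 = 222.9123... → 222.91.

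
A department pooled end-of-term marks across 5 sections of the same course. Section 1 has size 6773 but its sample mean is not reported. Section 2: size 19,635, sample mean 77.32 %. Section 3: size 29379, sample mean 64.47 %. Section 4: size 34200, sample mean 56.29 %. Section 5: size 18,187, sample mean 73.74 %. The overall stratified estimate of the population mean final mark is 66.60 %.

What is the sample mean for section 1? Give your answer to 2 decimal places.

77.65

N = 6773 + 19635 + 29379 + 34200 + 18187 = 108174.
Overall total = μ·N = 66.60·108174 = 7204388.4.
Subtract the known strata: 19635·77.32 + 29379·64.47 + 34200·56.29 + 18187·73.74 = 6678469.71.
Remaining total for section 1: 7204388.4 − 6678469.71 = 525918.69.
Divide by its size: 525918.69 / 6773 = 77.6493... → 77.65.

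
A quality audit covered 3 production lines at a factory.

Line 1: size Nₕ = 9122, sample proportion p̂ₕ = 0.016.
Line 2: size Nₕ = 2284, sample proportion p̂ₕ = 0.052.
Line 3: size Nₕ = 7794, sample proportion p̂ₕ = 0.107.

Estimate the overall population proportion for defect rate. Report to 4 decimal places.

N = 9122 + 2284 + 7794 = 19200.
Overall proportion = Σ (Nₕ/N)·p̂ₕ.
Σ Nₕp̂ₕ = 145.952 + 118.768 + 833.958 = 1098.678.
1098.678 / 19200 = 0.057223... → 0.0572.

0.0572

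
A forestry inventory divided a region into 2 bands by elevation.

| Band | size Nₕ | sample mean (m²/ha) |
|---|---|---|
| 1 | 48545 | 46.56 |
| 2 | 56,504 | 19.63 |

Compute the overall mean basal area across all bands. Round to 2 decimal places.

x̄_st = (Σ Nₕx̄ₕ) / (Σ Nₕ) = (48545·46.56 + 56504·19.63) / 105049
= 3369428.72 / 105049 = 32.0748... → 32.07.

32.07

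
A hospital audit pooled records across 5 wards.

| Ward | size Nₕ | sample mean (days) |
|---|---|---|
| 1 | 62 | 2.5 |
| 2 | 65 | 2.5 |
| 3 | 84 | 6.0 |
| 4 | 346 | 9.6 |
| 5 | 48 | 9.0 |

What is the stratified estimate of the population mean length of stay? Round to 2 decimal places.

x̄_st = (Σ Nₕx̄ₕ) / (Σ Nₕ) = (62·2.5 + 65·2.5 + 84·6.0 + 346·9.6 + 48·9.0) / 605
= 4575.1 / 605 = 7.5621... → 7.56.

7.56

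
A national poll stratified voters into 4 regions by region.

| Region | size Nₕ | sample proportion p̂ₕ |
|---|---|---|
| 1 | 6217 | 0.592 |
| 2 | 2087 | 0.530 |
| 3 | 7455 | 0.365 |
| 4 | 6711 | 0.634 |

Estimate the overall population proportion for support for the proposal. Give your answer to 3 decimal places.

Wₕ = Nₕ/N with N = 22470: 0.2767, 0.0929, 0.3318, 0.2987.
p̂_st = 0.2767·0.592 + 0.0929·0.530 + 0.3318·0.365 + 0.2987·0.634 ≈ 0.52347... → 0.523.

0.523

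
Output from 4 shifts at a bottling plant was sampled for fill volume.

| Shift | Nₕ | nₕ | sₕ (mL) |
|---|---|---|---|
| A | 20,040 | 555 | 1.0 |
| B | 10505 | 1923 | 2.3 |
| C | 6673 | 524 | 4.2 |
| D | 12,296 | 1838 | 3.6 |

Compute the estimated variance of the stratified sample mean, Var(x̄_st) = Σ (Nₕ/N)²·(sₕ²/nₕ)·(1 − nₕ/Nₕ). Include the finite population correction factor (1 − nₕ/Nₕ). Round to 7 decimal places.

0.0013214

N = 49514; Wₕ = Nₕ/N.
shift A: (20040/49514)²·1.0²/555·(1 − 555/20040) = 0.0002869783
shift B: (10505/49514)²·2.3²/1923·(1 − 1923/10505) = 0.0001011591
shift C: (6673/49514)²·4.2²/524·(1 − 524/6673) = 0.0005634260
shift D: (12296/49514)²·3.6²/1838·(1 − 1838/12296) = 0.0003698418
Sum = 0.0013214052 → 0.0013214.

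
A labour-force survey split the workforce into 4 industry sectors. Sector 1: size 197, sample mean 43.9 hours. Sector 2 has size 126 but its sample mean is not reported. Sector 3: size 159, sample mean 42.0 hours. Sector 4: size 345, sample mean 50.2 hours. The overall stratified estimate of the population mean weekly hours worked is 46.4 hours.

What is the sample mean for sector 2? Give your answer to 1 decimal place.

45.5

N = 197 + 126 + 159 + 345 = 827.
Overall total = μ·N = 46.4·827 = 38372.8.
Subtract the known strata: 197·43.9 + 159·42.0 + 345·50.2 = 32645.3.
Remaining total for sector 2: 38372.8 − 32645.3 = 5727.5.
Divide by its size: 5727.5 / 126 = 45.456... → 45.5.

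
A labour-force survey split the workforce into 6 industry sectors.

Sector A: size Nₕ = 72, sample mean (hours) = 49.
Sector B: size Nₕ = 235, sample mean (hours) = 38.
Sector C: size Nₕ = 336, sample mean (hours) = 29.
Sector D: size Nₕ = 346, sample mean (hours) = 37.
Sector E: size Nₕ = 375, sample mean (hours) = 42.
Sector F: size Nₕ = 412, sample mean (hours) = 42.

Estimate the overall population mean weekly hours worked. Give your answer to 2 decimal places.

x̄_st = (Σ Nₕx̄ₕ) / (Σ Nₕ) = (72·49 + 235·38 + 336·29 + 346·37 + 375·42 + 412·42) / 1776
= 68058 / 1776 = 38.3209... → 38.32.

38.32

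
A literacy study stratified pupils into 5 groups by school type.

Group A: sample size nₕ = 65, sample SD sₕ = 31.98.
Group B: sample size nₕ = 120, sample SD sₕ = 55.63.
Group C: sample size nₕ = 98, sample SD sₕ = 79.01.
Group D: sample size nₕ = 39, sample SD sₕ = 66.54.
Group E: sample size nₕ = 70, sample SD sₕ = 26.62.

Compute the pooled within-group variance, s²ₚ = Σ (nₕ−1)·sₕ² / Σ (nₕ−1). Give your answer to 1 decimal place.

A: (65−1)·31.98² = 64·1022.7204 = 65454.1056
B: (120−1)·55.63² = 119·3094.6969 = 368268.9311
C: (98−1)·79.01² = 97·6242.5801 = 605530.2697
D: (39−1)·66.54² = 38·4427.5716 = 168247.7208
E: (70−1)·26.62² = 69·708.6244 = 48895.0836
Numerator = 1256396.1108; denominator = Σ(nₕ−1) = 387.
s²ₚ = 1256396.1108/387 = 3246.502... → 3246.5.

3246.5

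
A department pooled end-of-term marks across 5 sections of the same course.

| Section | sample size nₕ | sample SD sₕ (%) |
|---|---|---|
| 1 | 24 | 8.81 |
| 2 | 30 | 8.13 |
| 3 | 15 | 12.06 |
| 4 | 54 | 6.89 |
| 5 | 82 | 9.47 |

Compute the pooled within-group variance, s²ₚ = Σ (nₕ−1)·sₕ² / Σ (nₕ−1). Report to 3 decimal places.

Degrees of freedom: 23 + 29 + 14 + 53 + 81 = 200.
Σ(nₕ−1)sₕ² = 23·77.6161 + 29·66.0969 + 14·145.4436 + 53·47.4721 + 81·89.6809 = 15518.365.
s²ₚ = 15518.365 / 200 = 77.59183... → 77.592.

77.592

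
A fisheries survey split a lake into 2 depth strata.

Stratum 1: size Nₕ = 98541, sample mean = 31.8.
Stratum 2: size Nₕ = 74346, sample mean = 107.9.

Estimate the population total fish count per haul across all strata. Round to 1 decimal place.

Estimate total by summing Nₕ·x̄ₕ over strata.
98541·31.8 + 74346·107.9 = 3133603.8 + 8021933.4 = 11155537.2.

11155537.2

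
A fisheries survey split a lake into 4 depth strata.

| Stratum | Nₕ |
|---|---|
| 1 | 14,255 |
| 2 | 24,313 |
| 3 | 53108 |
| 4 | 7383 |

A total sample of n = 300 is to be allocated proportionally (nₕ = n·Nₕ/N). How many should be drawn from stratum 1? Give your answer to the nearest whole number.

43

Share of stratum 1 = 14255/99059 = 0.14390.
Allocate 300 × 0.14390 = 43.171... → 43.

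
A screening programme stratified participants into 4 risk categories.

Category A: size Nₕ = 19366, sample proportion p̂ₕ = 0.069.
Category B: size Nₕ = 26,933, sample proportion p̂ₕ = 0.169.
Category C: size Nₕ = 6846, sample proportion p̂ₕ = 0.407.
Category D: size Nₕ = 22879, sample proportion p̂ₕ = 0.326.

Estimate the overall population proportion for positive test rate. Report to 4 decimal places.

Wₕ = Nₕ/N with N = 76024: 0.2547, 0.3543, 0.0901, 0.3009.
p̂_st = 0.2547·0.069 + 0.3543·0.169 + 0.0901·0.407 + 0.3009·0.326 ≈ 0.212207... → 0.2122.

0.2122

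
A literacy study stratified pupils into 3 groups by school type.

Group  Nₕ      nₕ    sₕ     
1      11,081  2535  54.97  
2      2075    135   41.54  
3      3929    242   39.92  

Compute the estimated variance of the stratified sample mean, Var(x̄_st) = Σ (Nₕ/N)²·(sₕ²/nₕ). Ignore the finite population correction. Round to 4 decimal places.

1.0382

N = 17085. Term for each stratum: Wₕ²sₕ²/nₕ.
Var(x̄_st) = 0.5014198 + 0.1885408 + 0.3482569 = 1.0382176 → 1.0382.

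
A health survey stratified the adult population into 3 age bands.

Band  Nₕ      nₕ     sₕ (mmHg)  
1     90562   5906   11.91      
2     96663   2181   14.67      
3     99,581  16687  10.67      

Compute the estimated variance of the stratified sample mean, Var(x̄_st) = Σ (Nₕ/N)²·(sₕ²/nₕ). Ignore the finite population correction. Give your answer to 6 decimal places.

0.014426

N = 286806. Term for each stratum: Wₕ²sₕ²/nₕ.
Var(x̄_st) = 0.002394670 + 0.011208529 + 0.000822483 = 0.014425682 → 0.014426.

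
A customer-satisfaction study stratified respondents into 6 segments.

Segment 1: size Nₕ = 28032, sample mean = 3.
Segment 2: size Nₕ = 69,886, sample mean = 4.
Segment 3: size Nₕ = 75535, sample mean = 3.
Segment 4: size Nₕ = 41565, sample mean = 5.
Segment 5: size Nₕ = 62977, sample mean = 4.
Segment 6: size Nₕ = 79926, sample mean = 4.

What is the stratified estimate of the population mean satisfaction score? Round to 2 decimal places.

x̄_st = (Σ Nₕx̄ₕ) / (Σ Nₕ) = (28032·3 + 69886·4 + 75535·3 + 41565·5 + 62977·4 + 79926·4) / 357921
= 1369682 / 357921 = 3.8268... → 3.83.

3.83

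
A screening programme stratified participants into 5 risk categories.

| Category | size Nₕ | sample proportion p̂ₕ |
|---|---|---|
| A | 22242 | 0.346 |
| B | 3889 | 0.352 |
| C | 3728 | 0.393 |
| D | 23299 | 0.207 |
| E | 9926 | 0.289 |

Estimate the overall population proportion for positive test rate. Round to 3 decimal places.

0.289

N = 22242 + 3889 + 3728 + 23299 + 9926 = 63084.
Overall proportion = Σ (Nₕ/N)·p̂ₕ.
Σ Nₕp̂ₕ = 7695.732 + 1368.928 + 1465.104 + 4822.893 + 2868.614 = 18221.271.
18221.271 / 63084 = 0.28884... → 0.289.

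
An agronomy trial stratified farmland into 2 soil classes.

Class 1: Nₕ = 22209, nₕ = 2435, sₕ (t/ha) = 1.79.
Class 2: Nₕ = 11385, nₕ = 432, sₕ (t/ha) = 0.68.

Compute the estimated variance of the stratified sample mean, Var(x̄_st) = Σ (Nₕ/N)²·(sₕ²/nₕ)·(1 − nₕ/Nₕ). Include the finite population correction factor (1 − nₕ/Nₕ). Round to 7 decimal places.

N = 33594; Wₕ = Nₕ/N.
class 1: (22209/33594)²·1.79²/2435·(1 − 2435/22209) = 0.0005120439
class 2: (11385/33594)²·0.68²/432·(1 − 432/11385) = 0.0001182706
Sum = 0.0006303145 → 0.0006303.

0.0006303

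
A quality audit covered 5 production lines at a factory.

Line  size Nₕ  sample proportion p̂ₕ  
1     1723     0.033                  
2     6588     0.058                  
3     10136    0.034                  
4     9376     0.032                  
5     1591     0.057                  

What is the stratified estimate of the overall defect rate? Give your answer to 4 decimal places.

0.0399

Wₕ = Nₕ/N with N = 29414: 0.0586, 0.2240, 0.3446, 0.3188, 0.0541.
p̂_st = 0.0586·0.033 + 0.2240·0.058 + 0.3446·0.034 + 0.3188·0.032 + 0.0541·0.057 ≈ 0.039923... → 0.0399.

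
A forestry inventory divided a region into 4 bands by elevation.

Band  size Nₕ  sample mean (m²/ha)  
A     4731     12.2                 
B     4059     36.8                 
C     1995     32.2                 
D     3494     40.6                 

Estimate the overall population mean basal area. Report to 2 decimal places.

N = 14279; weights Wₕ = Nₕ/N = (0.3313, 0.2843, 0.1397, 0.2447).
x̄_st = Σ Wₕ·x̄ₕ = 0.3313·12.2 + 0.2843·36.8 + 0.1397·32.2 + 0.2447·40.6 ≈ 28.9365...
→ 28.94.

28.94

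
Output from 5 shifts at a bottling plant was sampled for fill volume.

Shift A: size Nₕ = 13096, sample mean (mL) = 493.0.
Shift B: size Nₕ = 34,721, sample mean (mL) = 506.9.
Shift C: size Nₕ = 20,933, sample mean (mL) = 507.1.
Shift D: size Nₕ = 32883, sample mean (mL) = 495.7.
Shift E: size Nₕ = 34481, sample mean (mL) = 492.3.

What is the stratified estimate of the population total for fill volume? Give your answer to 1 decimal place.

Estimate total by summing Nₕ·x̄ₕ over strata.
13096·493.0 + 34721·506.9 + 20933·507.1 + 32883·495.7 + 34481·492.3 = 6456328 + 17600074.9 + 10615124.3 + 16300103.1 + 16974996.3 = 67946626.6.

67946626.6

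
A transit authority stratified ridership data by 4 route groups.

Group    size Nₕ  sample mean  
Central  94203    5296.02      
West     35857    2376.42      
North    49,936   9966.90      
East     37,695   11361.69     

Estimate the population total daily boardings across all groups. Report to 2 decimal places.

Population total = Σ Nₕ·x̄ₕ (each stratum's size times its mean).
94203·5296.02 + 35857·2376.42 + 49936·9966.90 + 37695·11361.69 = 498900972.06 + 85211291.94 + 497707118.4 + 428278904.55 = 1510098286.95.

1510098286.95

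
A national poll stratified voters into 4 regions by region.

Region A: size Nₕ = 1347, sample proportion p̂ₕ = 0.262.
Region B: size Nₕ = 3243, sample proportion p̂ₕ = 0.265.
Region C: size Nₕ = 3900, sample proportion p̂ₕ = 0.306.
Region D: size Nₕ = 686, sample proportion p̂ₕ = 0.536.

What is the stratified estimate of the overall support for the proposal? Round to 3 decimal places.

0.302

N = 1347 + 3243 + 3900 + 686 = 9176.
Overall proportion = Σ (Nₕ/N)·p̂ₕ.
Σ Nₕp̂ₕ = 352.914 + 859.395 + 1193.4 + 367.696 = 2773.405.
2773.405 / 9176 = 0.30225... → 0.302.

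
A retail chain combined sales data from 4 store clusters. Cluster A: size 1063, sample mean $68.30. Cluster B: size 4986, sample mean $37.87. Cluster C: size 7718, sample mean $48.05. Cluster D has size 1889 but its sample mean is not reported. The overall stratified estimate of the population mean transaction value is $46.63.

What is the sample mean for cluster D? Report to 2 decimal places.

N = 1063 + 4986 + 7718 + 1889 = 15656.
Overall total = μ·N = 46.63·15656 = 730039.28.
Subtract the known strata: 1063·68.30 + 4986·37.87 + 7718·48.05 = 632272.62.
Remaining total for cluster D: 730039.28 − 632272.62 = 97766.66.
Divide by its size: 97766.66 / 1889 = 51.7558... → 51.76.

51.76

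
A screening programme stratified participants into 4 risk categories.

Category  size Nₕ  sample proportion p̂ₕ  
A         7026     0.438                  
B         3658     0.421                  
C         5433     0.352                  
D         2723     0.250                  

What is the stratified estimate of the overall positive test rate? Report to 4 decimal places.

0.3827

N = 7026 + 3658 + 5433 + 2723 = 18840.
Overall proportion = Σ (Nₕ/N)·p̂ₕ.
Σ Nₕp̂ₕ = 3077.388 + 1540.018 + 1912.416 + 680.75 = 7210.572.
7210.572 / 18840 = 0.382727... → 0.3827.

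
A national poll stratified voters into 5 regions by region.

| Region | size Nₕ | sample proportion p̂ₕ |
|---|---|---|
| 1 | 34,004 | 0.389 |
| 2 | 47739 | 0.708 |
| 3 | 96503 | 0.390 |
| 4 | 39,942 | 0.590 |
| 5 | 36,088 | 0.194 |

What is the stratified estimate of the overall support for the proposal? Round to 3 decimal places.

Wₕ = Nₕ/N with N = 254276: 0.1337, 0.1877, 0.3795, 0.1571, 0.1419.
p̂_st = 0.1337·0.389 + 0.1877·0.708 + 0.3795·0.390 + 0.1571·0.590 + 0.1419·0.194 ≈ 0.45317... → 0.453.

0.453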